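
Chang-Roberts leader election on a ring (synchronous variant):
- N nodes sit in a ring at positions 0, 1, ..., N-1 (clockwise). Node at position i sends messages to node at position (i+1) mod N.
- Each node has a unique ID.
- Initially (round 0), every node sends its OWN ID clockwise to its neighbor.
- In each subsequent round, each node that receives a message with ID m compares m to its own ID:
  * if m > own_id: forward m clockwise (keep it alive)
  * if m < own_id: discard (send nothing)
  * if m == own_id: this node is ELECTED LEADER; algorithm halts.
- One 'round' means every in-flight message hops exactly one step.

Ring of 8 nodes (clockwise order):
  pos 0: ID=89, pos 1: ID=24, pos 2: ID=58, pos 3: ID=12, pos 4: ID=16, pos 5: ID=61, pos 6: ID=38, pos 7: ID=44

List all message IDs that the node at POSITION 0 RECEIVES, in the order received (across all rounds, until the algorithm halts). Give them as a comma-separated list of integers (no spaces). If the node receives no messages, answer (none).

Answer: 44,61,89

Derivation:
Round 1: pos1(id24) recv 89: fwd; pos2(id58) recv 24: drop; pos3(id12) recv 58: fwd; pos4(id16) recv 12: drop; pos5(id61) recv 16: drop; pos6(id38) recv 61: fwd; pos7(id44) recv 38: drop; pos0(id89) recv 44: drop
Round 2: pos2(id58) recv 89: fwd; pos4(id16) recv 58: fwd; pos7(id44) recv 61: fwd
Round 3: pos3(id12) recv 89: fwd; pos5(id61) recv 58: drop; pos0(id89) recv 61: drop
Round 4: pos4(id16) recv 89: fwd
Round 5: pos5(id61) recv 89: fwd
Round 6: pos6(id38) recv 89: fwd
Round 7: pos7(id44) recv 89: fwd
Round 8: pos0(id89) recv 89: ELECTED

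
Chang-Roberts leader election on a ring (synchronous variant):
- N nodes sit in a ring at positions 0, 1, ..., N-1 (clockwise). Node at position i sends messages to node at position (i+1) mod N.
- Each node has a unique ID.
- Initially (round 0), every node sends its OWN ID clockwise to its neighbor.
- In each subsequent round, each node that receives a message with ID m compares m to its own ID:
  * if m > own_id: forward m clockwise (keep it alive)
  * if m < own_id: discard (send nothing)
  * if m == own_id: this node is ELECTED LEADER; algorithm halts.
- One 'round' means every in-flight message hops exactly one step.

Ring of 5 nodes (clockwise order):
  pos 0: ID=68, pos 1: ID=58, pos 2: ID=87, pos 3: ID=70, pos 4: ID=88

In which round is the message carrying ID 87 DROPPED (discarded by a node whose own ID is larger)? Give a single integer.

Answer: 2

Derivation:
Round 1: pos1(id58) recv 68: fwd; pos2(id87) recv 58: drop; pos3(id70) recv 87: fwd; pos4(id88) recv 70: drop; pos0(id68) recv 88: fwd
Round 2: pos2(id87) recv 68: drop; pos4(id88) recv 87: drop; pos1(id58) recv 88: fwd
Round 3: pos2(id87) recv 88: fwd
Round 4: pos3(id70) recv 88: fwd
Round 5: pos4(id88) recv 88: ELECTED
Message ID 87 originates at pos 2; dropped at pos 4 in round 2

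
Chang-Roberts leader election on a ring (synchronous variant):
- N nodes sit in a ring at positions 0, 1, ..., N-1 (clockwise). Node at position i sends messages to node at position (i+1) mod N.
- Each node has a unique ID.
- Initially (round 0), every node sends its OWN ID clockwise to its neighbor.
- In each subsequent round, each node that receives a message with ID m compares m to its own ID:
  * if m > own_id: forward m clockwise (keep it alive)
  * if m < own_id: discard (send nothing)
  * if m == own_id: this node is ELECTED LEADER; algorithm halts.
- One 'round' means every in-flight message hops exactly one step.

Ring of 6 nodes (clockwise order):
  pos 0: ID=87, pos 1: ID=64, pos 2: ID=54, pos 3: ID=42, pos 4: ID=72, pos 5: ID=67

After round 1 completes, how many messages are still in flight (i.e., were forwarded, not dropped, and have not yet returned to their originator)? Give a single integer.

Round 1: pos1(id64) recv 87: fwd; pos2(id54) recv 64: fwd; pos3(id42) recv 54: fwd; pos4(id72) recv 42: drop; pos5(id67) recv 72: fwd; pos0(id87) recv 67: drop
After round 1: 4 messages still in flight

Answer: 4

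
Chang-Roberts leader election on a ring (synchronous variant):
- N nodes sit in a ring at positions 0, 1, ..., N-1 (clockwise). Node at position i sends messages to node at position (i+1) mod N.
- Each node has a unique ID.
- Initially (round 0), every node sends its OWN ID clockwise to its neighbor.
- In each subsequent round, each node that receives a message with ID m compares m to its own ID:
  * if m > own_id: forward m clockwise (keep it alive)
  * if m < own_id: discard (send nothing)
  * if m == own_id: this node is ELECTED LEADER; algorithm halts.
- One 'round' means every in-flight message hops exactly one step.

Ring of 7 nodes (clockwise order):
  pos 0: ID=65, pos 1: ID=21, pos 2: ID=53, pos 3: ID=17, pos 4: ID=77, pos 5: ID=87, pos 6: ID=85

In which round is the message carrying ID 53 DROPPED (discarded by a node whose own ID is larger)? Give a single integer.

Answer: 2

Derivation:
Round 1: pos1(id21) recv 65: fwd; pos2(id53) recv 21: drop; pos3(id17) recv 53: fwd; pos4(id77) recv 17: drop; pos5(id87) recv 77: drop; pos6(id85) recv 87: fwd; pos0(id65) recv 85: fwd
Round 2: pos2(id53) recv 65: fwd; pos4(id77) recv 53: drop; pos0(id65) recv 87: fwd; pos1(id21) recv 85: fwd
Round 3: pos3(id17) recv 65: fwd; pos1(id21) recv 87: fwd; pos2(id53) recv 85: fwd
Round 4: pos4(id77) recv 65: drop; pos2(id53) recv 87: fwd; pos3(id17) recv 85: fwd
Round 5: pos3(id17) recv 87: fwd; pos4(id77) recv 85: fwd
Round 6: pos4(id77) recv 87: fwd; pos5(id87) recv 85: drop
Round 7: pos5(id87) recv 87: ELECTED
Message ID 53 originates at pos 2; dropped at pos 4 in round 2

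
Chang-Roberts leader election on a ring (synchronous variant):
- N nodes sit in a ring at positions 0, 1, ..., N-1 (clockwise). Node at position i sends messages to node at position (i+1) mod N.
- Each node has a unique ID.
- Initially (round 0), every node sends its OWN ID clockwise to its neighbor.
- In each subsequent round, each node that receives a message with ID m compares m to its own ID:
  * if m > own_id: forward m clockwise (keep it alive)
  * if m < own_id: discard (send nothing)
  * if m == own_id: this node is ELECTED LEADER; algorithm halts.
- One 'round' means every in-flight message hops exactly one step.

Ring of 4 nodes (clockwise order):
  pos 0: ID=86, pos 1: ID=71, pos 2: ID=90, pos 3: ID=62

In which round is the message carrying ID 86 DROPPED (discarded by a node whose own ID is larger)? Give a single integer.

Answer: 2

Derivation:
Round 1: pos1(id71) recv 86: fwd; pos2(id90) recv 71: drop; pos3(id62) recv 90: fwd; pos0(id86) recv 62: drop
Round 2: pos2(id90) recv 86: drop; pos0(id86) recv 90: fwd
Round 3: pos1(id71) recv 90: fwd
Round 4: pos2(id90) recv 90: ELECTED
Message ID 86 originates at pos 0; dropped at pos 2 in round 2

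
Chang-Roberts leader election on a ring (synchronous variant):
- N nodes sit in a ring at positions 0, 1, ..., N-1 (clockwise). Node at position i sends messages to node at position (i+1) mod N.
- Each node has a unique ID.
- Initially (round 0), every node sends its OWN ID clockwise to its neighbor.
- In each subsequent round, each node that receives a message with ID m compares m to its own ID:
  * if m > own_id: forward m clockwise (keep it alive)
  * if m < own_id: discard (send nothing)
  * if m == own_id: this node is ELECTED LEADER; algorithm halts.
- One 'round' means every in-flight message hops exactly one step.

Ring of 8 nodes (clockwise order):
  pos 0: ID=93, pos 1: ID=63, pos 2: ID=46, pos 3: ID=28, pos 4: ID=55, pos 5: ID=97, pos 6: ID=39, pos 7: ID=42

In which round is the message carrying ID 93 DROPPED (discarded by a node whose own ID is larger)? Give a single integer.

Answer: 5

Derivation:
Round 1: pos1(id63) recv 93: fwd; pos2(id46) recv 63: fwd; pos3(id28) recv 46: fwd; pos4(id55) recv 28: drop; pos5(id97) recv 55: drop; pos6(id39) recv 97: fwd; pos7(id42) recv 39: drop; pos0(id93) recv 42: drop
Round 2: pos2(id46) recv 93: fwd; pos3(id28) recv 63: fwd; pos4(id55) recv 46: drop; pos7(id42) recv 97: fwd
Round 3: pos3(id28) recv 93: fwd; pos4(id55) recv 63: fwd; pos0(id93) recv 97: fwd
Round 4: pos4(id55) recv 93: fwd; pos5(id97) recv 63: drop; pos1(id63) recv 97: fwd
Round 5: pos5(id97) recv 93: drop; pos2(id46) recv 97: fwd
Round 6: pos3(id28) recv 97: fwd
Round 7: pos4(id55) recv 97: fwd
Round 8: pos5(id97) recv 97: ELECTED
Message ID 93 originates at pos 0; dropped at pos 5 in round 5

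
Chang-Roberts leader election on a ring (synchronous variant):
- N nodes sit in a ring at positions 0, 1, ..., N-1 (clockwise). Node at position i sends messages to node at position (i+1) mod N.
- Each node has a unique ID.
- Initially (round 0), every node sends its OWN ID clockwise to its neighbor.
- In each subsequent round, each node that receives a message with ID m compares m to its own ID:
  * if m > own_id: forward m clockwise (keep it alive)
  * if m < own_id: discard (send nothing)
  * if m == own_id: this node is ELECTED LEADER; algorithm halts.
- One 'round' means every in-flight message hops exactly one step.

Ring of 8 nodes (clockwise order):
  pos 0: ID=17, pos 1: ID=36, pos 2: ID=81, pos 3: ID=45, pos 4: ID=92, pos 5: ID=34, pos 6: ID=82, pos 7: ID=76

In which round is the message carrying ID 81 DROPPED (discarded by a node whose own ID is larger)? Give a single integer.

Round 1: pos1(id36) recv 17: drop; pos2(id81) recv 36: drop; pos3(id45) recv 81: fwd; pos4(id92) recv 45: drop; pos5(id34) recv 92: fwd; pos6(id82) recv 34: drop; pos7(id76) recv 82: fwd; pos0(id17) recv 76: fwd
Round 2: pos4(id92) recv 81: drop; pos6(id82) recv 92: fwd; pos0(id17) recv 82: fwd; pos1(id36) recv 76: fwd
Round 3: pos7(id76) recv 92: fwd; pos1(id36) recv 82: fwd; pos2(id81) recv 76: drop
Round 4: pos0(id17) recv 92: fwd; pos2(id81) recv 82: fwd
Round 5: pos1(id36) recv 92: fwd; pos3(id45) recv 82: fwd
Round 6: pos2(id81) recv 92: fwd; pos4(id92) recv 82: drop
Round 7: pos3(id45) recv 92: fwd
Round 8: pos4(id92) recv 92: ELECTED
Message ID 81 originates at pos 2; dropped at pos 4 in round 2

Answer: 2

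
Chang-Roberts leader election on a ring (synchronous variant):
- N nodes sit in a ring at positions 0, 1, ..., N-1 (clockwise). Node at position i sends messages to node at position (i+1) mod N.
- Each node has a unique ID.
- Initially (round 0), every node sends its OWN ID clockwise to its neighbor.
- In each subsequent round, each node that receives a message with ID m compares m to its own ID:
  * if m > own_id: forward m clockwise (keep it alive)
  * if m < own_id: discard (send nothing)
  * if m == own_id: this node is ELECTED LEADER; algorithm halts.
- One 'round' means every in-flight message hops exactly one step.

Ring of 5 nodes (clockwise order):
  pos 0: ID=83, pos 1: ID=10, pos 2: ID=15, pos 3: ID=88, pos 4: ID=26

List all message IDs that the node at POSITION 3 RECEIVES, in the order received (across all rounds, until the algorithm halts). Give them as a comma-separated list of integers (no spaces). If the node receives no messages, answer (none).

Answer: 15,83,88

Derivation:
Round 1: pos1(id10) recv 83: fwd; pos2(id15) recv 10: drop; pos3(id88) recv 15: drop; pos4(id26) recv 88: fwd; pos0(id83) recv 26: drop
Round 2: pos2(id15) recv 83: fwd; pos0(id83) recv 88: fwd
Round 3: pos3(id88) recv 83: drop; pos1(id10) recv 88: fwd
Round 4: pos2(id15) recv 88: fwd
Round 5: pos3(id88) recv 88: ELECTED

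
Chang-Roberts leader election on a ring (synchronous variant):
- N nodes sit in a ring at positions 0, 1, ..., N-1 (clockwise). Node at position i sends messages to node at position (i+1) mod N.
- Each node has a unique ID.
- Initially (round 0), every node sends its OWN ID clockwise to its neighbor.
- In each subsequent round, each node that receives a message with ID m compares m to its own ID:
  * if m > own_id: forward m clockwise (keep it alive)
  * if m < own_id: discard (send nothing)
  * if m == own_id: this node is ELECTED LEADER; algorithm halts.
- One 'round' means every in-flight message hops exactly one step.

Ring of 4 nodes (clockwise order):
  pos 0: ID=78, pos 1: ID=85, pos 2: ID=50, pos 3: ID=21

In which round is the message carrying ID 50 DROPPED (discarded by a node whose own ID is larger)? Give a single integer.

Round 1: pos1(id85) recv 78: drop; pos2(id50) recv 85: fwd; pos3(id21) recv 50: fwd; pos0(id78) recv 21: drop
Round 2: pos3(id21) recv 85: fwd; pos0(id78) recv 50: drop
Round 3: pos0(id78) recv 85: fwd
Round 4: pos1(id85) recv 85: ELECTED
Message ID 50 originates at pos 2; dropped at pos 0 in round 2

Answer: 2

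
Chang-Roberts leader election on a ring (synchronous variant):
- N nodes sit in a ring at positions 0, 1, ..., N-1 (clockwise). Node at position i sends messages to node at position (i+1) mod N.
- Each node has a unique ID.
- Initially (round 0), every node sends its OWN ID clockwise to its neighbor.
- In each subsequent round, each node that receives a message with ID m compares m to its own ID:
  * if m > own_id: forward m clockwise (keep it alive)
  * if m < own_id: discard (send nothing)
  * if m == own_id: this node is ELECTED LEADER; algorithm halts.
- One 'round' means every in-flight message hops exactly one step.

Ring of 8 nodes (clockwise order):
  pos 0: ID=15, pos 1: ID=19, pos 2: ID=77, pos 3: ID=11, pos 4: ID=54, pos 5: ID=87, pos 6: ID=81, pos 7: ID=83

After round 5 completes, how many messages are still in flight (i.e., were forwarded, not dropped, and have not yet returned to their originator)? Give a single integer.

Answer: 2

Derivation:
Round 1: pos1(id19) recv 15: drop; pos2(id77) recv 19: drop; pos3(id11) recv 77: fwd; pos4(id54) recv 11: drop; pos5(id87) recv 54: drop; pos6(id81) recv 87: fwd; pos7(id83) recv 81: drop; pos0(id15) recv 83: fwd
Round 2: pos4(id54) recv 77: fwd; pos7(id83) recv 87: fwd; pos1(id19) recv 83: fwd
Round 3: pos5(id87) recv 77: drop; pos0(id15) recv 87: fwd; pos2(id77) recv 83: fwd
Round 4: pos1(id19) recv 87: fwd; pos3(id11) recv 83: fwd
Round 5: pos2(id77) recv 87: fwd; pos4(id54) recv 83: fwd
After round 5: 2 messages still in flight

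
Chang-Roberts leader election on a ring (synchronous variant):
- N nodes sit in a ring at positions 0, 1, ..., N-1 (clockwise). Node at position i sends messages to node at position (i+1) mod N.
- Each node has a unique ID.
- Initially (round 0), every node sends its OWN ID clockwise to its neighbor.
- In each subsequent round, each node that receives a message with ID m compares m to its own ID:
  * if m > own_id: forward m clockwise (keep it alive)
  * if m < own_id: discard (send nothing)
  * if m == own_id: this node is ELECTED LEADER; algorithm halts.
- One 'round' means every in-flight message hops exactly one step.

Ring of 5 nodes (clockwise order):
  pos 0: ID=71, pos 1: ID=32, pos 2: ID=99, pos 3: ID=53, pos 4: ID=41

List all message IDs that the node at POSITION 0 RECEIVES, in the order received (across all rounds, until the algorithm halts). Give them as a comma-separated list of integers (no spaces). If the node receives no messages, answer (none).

Answer: 41,53,99

Derivation:
Round 1: pos1(id32) recv 71: fwd; pos2(id99) recv 32: drop; pos3(id53) recv 99: fwd; pos4(id41) recv 53: fwd; pos0(id71) recv 41: drop
Round 2: pos2(id99) recv 71: drop; pos4(id41) recv 99: fwd; pos0(id71) recv 53: drop
Round 3: pos0(id71) recv 99: fwd
Round 4: pos1(id32) recv 99: fwd
Round 5: pos2(id99) recv 99: ELECTED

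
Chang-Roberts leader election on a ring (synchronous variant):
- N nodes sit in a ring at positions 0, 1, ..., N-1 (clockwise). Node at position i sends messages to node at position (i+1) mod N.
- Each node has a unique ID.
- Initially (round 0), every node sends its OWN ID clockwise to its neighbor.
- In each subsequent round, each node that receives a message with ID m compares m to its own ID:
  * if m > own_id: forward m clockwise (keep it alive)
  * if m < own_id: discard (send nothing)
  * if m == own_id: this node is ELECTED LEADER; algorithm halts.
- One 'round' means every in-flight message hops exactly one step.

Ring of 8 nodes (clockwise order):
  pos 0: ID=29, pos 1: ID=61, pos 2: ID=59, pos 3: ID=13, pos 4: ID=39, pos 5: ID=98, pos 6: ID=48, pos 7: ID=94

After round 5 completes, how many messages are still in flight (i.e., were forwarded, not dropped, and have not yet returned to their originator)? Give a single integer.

Answer: 2

Derivation:
Round 1: pos1(id61) recv 29: drop; pos2(id59) recv 61: fwd; pos3(id13) recv 59: fwd; pos4(id39) recv 13: drop; pos5(id98) recv 39: drop; pos6(id48) recv 98: fwd; pos7(id94) recv 48: drop; pos0(id29) recv 94: fwd
Round 2: pos3(id13) recv 61: fwd; pos4(id39) recv 59: fwd; pos7(id94) recv 98: fwd; pos1(id61) recv 94: fwd
Round 3: pos4(id39) recv 61: fwd; pos5(id98) recv 59: drop; pos0(id29) recv 98: fwd; pos2(id59) recv 94: fwd
Round 4: pos5(id98) recv 61: drop; pos1(id61) recv 98: fwd; pos3(id13) recv 94: fwd
Round 5: pos2(id59) recv 98: fwd; pos4(id39) recv 94: fwd
After round 5: 2 messages still in flight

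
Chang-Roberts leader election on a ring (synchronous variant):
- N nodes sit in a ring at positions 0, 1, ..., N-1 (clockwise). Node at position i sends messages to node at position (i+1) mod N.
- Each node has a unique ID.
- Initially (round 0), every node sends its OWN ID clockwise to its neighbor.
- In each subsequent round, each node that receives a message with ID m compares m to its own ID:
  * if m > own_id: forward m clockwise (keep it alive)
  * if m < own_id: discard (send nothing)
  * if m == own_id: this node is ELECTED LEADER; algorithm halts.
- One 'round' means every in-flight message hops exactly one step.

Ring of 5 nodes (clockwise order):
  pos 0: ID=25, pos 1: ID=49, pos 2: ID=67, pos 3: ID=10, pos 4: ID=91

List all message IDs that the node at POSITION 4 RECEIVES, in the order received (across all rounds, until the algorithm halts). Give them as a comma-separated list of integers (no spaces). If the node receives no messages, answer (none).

Answer: 10,67,91

Derivation:
Round 1: pos1(id49) recv 25: drop; pos2(id67) recv 49: drop; pos3(id10) recv 67: fwd; pos4(id91) recv 10: drop; pos0(id25) recv 91: fwd
Round 2: pos4(id91) recv 67: drop; pos1(id49) recv 91: fwd
Round 3: pos2(id67) recv 91: fwd
Round 4: pos3(id10) recv 91: fwd
Round 5: pos4(id91) recv 91: ELECTED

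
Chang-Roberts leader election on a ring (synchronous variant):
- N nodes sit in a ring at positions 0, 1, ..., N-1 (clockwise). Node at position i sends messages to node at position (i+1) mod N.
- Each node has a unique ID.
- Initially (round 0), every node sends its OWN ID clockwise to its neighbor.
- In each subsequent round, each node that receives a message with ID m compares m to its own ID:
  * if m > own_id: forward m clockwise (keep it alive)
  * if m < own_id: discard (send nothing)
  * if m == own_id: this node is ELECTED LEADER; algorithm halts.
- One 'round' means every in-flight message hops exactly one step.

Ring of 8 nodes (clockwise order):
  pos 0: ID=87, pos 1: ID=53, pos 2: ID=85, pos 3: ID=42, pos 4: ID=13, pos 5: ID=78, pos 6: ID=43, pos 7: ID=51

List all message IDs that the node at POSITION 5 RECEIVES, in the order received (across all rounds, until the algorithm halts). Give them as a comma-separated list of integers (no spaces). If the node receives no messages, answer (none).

Round 1: pos1(id53) recv 87: fwd; pos2(id85) recv 53: drop; pos3(id42) recv 85: fwd; pos4(id13) recv 42: fwd; pos5(id78) recv 13: drop; pos6(id43) recv 78: fwd; pos7(id51) recv 43: drop; pos0(id87) recv 51: drop
Round 2: pos2(id85) recv 87: fwd; pos4(id13) recv 85: fwd; pos5(id78) recv 42: drop; pos7(id51) recv 78: fwd
Round 3: pos3(id42) recv 87: fwd; pos5(id78) recv 85: fwd; pos0(id87) recv 78: drop
Round 4: pos4(id13) recv 87: fwd; pos6(id43) recv 85: fwd
Round 5: pos5(id78) recv 87: fwd; pos7(id51) recv 85: fwd
Round 6: pos6(id43) recv 87: fwd; pos0(id87) recv 85: drop
Round 7: pos7(id51) recv 87: fwd
Round 8: pos0(id87) recv 87: ELECTED

Answer: 13,42,85,87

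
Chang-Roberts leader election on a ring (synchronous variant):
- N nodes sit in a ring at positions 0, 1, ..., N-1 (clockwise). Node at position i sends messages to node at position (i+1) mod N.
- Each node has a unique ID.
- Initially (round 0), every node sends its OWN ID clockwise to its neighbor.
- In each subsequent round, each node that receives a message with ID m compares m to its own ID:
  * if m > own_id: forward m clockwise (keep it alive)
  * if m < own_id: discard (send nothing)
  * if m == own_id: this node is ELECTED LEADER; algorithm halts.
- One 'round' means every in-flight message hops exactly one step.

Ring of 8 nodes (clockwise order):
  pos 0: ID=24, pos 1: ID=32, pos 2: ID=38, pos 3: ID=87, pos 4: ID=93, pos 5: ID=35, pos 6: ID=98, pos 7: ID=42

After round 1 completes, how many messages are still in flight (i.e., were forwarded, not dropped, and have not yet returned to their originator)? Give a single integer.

Round 1: pos1(id32) recv 24: drop; pos2(id38) recv 32: drop; pos3(id87) recv 38: drop; pos4(id93) recv 87: drop; pos5(id35) recv 93: fwd; pos6(id98) recv 35: drop; pos7(id42) recv 98: fwd; pos0(id24) recv 42: fwd
After round 1: 3 messages still in flight

Answer: 3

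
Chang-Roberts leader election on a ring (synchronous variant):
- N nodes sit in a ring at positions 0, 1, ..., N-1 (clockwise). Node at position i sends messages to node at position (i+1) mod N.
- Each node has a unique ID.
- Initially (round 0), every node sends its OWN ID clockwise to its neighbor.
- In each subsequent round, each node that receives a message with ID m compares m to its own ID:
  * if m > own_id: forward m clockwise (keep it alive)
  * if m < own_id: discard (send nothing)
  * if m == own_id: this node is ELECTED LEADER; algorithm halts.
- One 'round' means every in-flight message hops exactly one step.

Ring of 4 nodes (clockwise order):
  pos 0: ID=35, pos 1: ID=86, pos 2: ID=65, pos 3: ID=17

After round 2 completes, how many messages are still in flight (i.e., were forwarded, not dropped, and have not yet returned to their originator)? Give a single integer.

Round 1: pos1(id86) recv 35: drop; pos2(id65) recv 86: fwd; pos3(id17) recv 65: fwd; pos0(id35) recv 17: drop
Round 2: pos3(id17) recv 86: fwd; pos0(id35) recv 65: fwd
After round 2: 2 messages still in flight

Answer: 2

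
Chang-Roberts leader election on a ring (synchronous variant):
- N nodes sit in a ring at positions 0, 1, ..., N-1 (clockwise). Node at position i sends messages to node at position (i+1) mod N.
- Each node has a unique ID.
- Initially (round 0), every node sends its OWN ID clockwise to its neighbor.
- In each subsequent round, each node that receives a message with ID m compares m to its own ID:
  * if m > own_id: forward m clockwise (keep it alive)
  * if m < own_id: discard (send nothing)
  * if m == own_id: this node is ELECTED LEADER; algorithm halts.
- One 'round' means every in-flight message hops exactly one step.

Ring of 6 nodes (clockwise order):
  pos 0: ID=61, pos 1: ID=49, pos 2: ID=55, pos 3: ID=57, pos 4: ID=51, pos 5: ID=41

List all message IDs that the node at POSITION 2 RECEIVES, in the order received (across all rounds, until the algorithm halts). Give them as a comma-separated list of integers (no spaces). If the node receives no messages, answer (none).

Answer: 49,61

Derivation:
Round 1: pos1(id49) recv 61: fwd; pos2(id55) recv 49: drop; pos3(id57) recv 55: drop; pos4(id51) recv 57: fwd; pos5(id41) recv 51: fwd; pos0(id61) recv 41: drop
Round 2: pos2(id55) recv 61: fwd; pos5(id41) recv 57: fwd; pos0(id61) recv 51: drop
Round 3: pos3(id57) recv 61: fwd; pos0(id61) recv 57: drop
Round 4: pos4(id51) recv 61: fwd
Round 5: pos5(id41) recv 61: fwd
Round 6: pos0(id61) recv 61: ELECTED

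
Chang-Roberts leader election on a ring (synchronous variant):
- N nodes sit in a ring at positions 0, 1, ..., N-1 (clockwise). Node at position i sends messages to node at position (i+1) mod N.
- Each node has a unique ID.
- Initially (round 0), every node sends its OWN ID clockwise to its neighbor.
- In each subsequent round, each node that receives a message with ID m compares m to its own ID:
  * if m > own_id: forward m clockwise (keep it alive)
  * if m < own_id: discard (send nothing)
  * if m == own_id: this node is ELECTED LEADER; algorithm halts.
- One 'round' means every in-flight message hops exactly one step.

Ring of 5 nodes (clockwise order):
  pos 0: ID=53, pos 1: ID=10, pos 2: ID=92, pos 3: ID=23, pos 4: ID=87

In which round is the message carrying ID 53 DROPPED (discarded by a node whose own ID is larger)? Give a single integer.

Answer: 2

Derivation:
Round 1: pos1(id10) recv 53: fwd; pos2(id92) recv 10: drop; pos3(id23) recv 92: fwd; pos4(id87) recv 23: drop; pos0(id53) recv 87: fwd
Round 2: pos2(id92) recv 53: drop; pos4(id87) recv 92: fwd; pos1(id10) recv 87: fwd
Round 3: pos0(id53) recv 92: fwd; pos2(id92) recv 87: drop
Round 4: pos1(id10) recv 92: fwd
Round 5: pos2(id92) recv 92: ELECTED
Message ID 53 originates at pos 0; dropped at pos 2 in round 2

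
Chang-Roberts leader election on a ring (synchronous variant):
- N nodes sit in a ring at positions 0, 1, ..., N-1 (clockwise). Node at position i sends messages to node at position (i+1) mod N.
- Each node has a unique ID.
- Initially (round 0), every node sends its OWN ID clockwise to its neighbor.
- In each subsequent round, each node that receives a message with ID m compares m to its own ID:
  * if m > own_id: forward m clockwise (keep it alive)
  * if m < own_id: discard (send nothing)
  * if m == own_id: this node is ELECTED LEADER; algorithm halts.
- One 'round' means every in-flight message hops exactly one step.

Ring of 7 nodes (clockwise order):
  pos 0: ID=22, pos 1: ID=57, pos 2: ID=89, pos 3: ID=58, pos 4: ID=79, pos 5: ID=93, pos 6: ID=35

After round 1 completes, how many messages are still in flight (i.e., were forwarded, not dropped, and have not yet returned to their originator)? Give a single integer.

Round 1: pos1(id57) recv 22: drop; pos2(id89) recv 57: drop; pos3(id58) recv 89: fwd; pos4(id79) recv 58: drop; pos5(id93) recv 79: drop; pos6(id35) recv 93: fwd; pos0(id22) recv 35: fwd
After round 1: 3 messages still in flight

Answer: 3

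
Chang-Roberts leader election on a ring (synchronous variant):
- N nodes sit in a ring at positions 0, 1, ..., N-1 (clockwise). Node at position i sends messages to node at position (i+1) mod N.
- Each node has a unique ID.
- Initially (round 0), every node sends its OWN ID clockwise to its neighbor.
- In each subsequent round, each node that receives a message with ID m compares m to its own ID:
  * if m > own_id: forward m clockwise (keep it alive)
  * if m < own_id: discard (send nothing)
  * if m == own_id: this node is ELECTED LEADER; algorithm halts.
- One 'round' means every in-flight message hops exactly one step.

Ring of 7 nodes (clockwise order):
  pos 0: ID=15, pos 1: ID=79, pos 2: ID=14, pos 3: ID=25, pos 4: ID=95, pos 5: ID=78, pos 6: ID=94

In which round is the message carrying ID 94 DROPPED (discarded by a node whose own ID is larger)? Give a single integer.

Answer: 5

Derivation:
Round 1: pos1(id79) recv 15: drop; pos2(id14) recv 79: fwd; pos3(id25) recv 14: drop; pos4(id95) recv 25: drop; pos5(id78) recv 95: fwd; pos6(id94) recv 78: drop; pos0(id15) recv 94: fwd
Round 2: pos3(id25) recv 79: fwd; pos6(id94) recv 95: fwd; pos1(id79) recv 94: fwd
Round 3: pos4(id95) recv 79: drop; pos0(id15) recv 95: fwd; pos2(id14) recv 94: fwd
Round 4: pos1(id79) recv 95: fwd; pos3(id25) recv 94: fwd
Round 5: pos2(id14) recv 95: fwd; pos4(id95) recv 94: drop
Round 6: pos3(id25) recv 95: fwd
Round 7: pos4(id95) recv 95: ELECTED
Message ID 94 originates at pos 6; dropped at pos 4 in round 5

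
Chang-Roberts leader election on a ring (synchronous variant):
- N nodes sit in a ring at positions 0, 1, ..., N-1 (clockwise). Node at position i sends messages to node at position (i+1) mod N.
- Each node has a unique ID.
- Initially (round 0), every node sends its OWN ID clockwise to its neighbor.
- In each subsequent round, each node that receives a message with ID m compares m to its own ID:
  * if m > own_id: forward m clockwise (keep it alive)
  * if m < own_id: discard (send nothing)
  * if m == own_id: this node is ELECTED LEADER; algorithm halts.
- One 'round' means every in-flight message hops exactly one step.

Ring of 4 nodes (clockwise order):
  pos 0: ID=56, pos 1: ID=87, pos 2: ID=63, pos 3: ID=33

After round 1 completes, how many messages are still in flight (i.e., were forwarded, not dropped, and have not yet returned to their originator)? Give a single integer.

Answer: 2

Derivation:
Round 1: pos1(id87) recv 56: drop; pos2(id63) recv 87: fwd; pos3(id33) recv 63: fwd; pos0(id56) recv 33: drop
After round 1: 2 messages still in flight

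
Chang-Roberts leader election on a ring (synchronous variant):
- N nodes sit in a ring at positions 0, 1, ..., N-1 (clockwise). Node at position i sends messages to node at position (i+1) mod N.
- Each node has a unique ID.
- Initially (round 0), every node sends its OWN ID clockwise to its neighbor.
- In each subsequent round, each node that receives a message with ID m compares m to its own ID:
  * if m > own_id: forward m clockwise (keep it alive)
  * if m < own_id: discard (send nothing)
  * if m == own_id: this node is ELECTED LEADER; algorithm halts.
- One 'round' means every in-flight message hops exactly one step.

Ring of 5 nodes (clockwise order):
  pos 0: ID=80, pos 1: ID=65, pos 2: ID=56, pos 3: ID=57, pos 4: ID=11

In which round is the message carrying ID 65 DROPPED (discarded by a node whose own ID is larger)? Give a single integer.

Round 1: pos1(id65) recv 80: fwd; pos2(id56) recv 65: fwd; pos3(id57) recv 56: drop; pos4(id11) recv 57: fwd; pos0(id80) recv 11: drop
Round 2: pos2(id56) recv 80: fwd; pos3(id57) recv 65: fwd; pos0(id80) recv 57: drop
Round 3: pos3(id57) recv 80: fwd; pos4(id11) recv 65: fwd
Round 4: pos4(id11) recv 80: fwd; pos0(id80) recv 65: drop
Round 5: pos0(id80) recv 80: ELECTED
Message ID 65 originates at pos 1; dropped at pos 0 in round 4

Answer: 4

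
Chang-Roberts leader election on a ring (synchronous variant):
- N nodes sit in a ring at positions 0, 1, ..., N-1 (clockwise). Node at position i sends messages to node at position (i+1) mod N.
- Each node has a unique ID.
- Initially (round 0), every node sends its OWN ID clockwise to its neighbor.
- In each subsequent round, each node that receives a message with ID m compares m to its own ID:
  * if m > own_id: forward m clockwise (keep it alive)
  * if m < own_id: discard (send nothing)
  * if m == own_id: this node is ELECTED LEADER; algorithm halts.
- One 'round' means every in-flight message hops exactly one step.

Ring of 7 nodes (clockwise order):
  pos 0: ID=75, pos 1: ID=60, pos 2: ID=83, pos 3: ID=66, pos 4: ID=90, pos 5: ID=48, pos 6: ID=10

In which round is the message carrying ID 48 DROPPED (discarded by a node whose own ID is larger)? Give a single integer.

Answer: 2

Derivation:
Round 1: pos1(id60) recv 75: fwd; pos2(id83) recv 60: drop; pos3(id66) recv 83: fwd; pos4(id90) recv 66: drop; pos5(id48) recv 90: fwd; pos6(id10) recv 48: fwd; pos0(id75) recv 10: drop
Round 2: pos2(id83) recv 75: drop; pos4(id90) recv 83: drop; pos6(id10) recv 90: fwd; pos0(id75) recv 48: drop
Round 3: pos0(id75) recv 90: fwd
Round 4: pos1(id60) recv 90: fwd
Round 5: pos2(id83) recv 90: fwd
Round 6: pos3(id66) recv 90: fwd
Round 7: pos4(id90) recv 90: ELECTED
Message ID 48 originates at pos 5; dropped at pos 0 in round 2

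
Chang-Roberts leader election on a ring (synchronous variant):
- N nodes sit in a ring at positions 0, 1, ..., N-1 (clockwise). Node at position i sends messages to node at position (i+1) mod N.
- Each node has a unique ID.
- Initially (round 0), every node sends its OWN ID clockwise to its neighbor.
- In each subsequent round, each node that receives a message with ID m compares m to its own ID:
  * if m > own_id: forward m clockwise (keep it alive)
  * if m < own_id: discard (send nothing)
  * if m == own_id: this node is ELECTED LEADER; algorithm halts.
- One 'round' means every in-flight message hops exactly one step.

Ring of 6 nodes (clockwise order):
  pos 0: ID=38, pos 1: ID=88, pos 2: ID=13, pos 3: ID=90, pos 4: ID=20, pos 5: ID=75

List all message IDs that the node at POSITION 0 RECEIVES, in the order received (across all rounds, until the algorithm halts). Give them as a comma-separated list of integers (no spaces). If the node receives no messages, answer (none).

Round 1: pos1(id88) recv 38: drop; pos2(id13) recv 88: fwd; pos3(id90) recv 13: drop; pos4(id20) recv 90: fwd; pos5(id75) recv 20: drop; pos0(id38) recv 75: fwd
Round 2: pos3(id90) recv 88: drop; pos5(id75) recv 90: fwd; pos1(id88) recv 75: drop
Round 3: pos0(id38) recv 90: fwd
Round 4: pos1(id88) recv 90: fwd
Round 5: pos2(id13) recv 90: fwd
Round 6: pos3(id90) recv 90: ELECTED

Answer: 75,90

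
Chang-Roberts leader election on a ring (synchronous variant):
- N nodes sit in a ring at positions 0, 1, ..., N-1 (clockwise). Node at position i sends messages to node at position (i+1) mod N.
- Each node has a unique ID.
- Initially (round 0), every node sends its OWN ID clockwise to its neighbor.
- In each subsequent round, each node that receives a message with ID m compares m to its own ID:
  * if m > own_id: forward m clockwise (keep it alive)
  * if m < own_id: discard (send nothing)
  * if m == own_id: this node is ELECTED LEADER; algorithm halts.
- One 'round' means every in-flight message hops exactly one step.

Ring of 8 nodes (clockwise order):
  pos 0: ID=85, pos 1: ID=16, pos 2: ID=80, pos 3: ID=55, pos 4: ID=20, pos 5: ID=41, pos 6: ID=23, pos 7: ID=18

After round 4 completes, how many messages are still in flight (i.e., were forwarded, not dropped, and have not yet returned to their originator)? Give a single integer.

Answer: 3

Derivation:
Round 1: pos1(id16) recv 85: fwd; pos2(id80) recv 16: drop; pos3(id55) recv 80: fwd; pos4(id20) recv 55: fwd; pos5(id41) recv 20: drop; pos6(id23) recv 41: fwd; pos7(id18) recv 23: fwd; pos0(id85) recv 18: drop
Round 2: pos2(id80) recv 85: fwd; pos4(id20) recv 80: fwd; pos5(id41) recv 55: fwd; pos7(id18) recv 41: fwd; pos0(id85) recv 23: drop
Round 3: pos3(id55) recv 85: fwd; pos5(id41) recv 80: fwd; pos6(id23) recv 55: fwd; pos0(id85) recv 41: drop
Round 4: pos4(id20) recv 85: fwd; pos6(id23) recv 80: fwd; pos7(id18) recv 55: fwd
After round 4: 3 messages still in flight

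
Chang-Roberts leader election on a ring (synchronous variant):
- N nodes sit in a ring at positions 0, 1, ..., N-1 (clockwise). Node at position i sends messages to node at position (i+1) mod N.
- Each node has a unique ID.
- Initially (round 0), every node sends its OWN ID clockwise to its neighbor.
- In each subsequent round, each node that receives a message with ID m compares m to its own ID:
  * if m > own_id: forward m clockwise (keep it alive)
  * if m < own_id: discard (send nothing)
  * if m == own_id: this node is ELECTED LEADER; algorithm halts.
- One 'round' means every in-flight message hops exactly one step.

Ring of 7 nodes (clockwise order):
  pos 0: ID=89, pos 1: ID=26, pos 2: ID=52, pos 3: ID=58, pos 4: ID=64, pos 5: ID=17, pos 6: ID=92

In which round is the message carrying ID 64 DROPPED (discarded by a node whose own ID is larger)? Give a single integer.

Answer: 2

Derivation:
Round 1: pos1(id26) recv 89: fwd; pos2(id52) recv 26: drop; pos3(id58) recv 52: drop; pos4(id64) recv 58: drop; pos5(id17) recv 64: fwd; pos6(id92) recv 17: drop; pos0(id89) recv 92: fwd
Round 2: pos2(id52) recv 89: fwd; pos6(id92) recv 64: drop; pos1(id26) recv 92: fwd
Round 3: pos3(id58) recv 89: fwd; pos2(id52) recv 92: fwd
Round 4: pos4(id64) recv 89: fwd; pos3(id58) recv 92: fwd
Round 5: pos5(id17) recv 89: fwd; pos4(id64) recv 92: fwd
Round 6: pos6(id92) recv 89: drop; pos5(id17) recv 92: fwd
Round 7: pos6(id92) recv 92: ELECTED
Message ID 64 originates at pos 4; dropped at pos 6 in round 2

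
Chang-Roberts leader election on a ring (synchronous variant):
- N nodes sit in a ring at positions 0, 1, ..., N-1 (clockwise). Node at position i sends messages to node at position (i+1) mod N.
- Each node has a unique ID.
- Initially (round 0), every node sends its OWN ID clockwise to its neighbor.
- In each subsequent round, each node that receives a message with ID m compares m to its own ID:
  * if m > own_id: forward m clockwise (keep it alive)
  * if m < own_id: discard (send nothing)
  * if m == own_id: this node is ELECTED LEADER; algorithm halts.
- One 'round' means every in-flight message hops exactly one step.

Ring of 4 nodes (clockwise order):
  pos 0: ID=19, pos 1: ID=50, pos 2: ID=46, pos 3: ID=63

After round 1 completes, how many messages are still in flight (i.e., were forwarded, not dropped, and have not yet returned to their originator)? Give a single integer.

Answer: 2

Derivation:
Round 1: pos1(id50) recv 19: drop; pos2(id46) recv 50: fwd; pos3(id63) recv 46: drop; pos0(id19) recv 63: fwd
After round 1: 2 messages still in flight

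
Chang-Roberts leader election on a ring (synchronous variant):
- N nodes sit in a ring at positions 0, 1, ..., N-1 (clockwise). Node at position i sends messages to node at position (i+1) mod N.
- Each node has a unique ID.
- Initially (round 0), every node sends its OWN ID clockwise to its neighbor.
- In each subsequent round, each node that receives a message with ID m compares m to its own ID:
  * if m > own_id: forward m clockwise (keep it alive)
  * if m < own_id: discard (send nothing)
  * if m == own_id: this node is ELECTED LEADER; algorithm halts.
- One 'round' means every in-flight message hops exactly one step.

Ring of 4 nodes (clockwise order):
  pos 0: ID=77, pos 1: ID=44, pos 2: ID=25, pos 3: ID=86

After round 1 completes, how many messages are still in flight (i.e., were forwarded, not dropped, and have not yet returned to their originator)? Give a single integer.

Round 1: pos1(id44) recv 77: fwd; pos2(id25) recv 44: fwd; pos3(id86) recv 25: drop; pos0(id77) recv 86: fwd
After round 1: 3 messages still in flight

Answer: 3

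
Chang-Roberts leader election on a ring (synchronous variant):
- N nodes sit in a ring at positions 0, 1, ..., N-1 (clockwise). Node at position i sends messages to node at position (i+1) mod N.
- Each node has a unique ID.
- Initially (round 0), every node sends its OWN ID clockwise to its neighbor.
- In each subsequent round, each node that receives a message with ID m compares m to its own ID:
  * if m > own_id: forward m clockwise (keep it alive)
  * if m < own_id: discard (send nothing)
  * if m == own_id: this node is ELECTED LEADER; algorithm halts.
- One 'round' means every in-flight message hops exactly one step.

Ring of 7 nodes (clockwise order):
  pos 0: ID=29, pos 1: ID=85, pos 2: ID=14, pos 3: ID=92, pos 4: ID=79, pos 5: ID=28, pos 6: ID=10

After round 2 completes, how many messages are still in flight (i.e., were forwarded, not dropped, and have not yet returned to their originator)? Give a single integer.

Round 1: pos1(id85) recv 29: drop; pos2(id14) recv 85: fwd; pos3(id92) recv 14: drop; pos4(id79) recv 92: fwd; pos5(id28) recv 79: fwd; pos6(id10) recv 28: fwd; pos0(id29) recv 10: drop
Round 2: pos3(id92) recv 85: drop; pos5(id28) recv 92: fwd; pos6(id10) recv 79: fwd; pos0(id29) recv 28: drop
After round 2: 2 messages still in flight

Answer: 2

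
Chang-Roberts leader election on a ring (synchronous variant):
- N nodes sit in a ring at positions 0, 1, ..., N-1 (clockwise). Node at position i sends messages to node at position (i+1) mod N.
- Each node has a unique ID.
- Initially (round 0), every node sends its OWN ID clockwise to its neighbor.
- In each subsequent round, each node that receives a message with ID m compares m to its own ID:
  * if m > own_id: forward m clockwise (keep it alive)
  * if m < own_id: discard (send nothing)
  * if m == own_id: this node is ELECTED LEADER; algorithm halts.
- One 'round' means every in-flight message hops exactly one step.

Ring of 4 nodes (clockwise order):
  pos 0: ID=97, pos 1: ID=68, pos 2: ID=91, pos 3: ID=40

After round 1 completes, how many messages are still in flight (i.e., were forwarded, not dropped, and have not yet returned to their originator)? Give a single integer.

Answer: 2

Derivation:
Round 1: pos1(id68) recv 97: fwd; pos2(id91) recv 68: drop; pos3(id40) recv 91: fwd; pos0(id97) recv 40: drop
After round 1: 2 messages still in flight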